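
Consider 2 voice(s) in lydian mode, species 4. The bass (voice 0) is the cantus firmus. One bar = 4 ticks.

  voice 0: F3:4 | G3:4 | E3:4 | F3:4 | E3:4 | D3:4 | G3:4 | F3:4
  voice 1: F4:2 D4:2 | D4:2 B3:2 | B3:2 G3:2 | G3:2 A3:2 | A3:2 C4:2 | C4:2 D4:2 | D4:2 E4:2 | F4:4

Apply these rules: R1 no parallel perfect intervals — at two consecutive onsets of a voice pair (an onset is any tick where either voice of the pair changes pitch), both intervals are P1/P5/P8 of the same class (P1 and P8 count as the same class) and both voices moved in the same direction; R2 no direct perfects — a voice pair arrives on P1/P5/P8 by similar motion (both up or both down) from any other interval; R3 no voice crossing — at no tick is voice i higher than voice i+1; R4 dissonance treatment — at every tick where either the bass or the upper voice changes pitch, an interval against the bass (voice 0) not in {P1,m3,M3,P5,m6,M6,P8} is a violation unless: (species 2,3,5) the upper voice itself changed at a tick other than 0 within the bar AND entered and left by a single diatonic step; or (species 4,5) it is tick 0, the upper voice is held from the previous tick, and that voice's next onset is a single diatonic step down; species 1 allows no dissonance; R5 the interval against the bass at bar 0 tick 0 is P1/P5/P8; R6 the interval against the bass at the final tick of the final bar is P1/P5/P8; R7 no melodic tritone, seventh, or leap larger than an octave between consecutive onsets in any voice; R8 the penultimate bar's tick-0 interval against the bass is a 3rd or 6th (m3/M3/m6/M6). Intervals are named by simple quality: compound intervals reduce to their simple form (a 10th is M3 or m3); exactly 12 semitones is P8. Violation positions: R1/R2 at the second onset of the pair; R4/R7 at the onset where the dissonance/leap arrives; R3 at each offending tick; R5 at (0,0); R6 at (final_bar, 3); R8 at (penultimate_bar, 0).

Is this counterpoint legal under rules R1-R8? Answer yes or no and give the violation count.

bar 0: v0=F3 v1=F4 (P8)
bar 1: v0=G3 v1=D4 (P5)
bar 2: v0=E3 v1=B3 (P5)
bar 3: v0=F3 v1=G3 (M2)
bar 4: v0=E3 v1=A3 (P4)
bar 5: v0=D3 v1=C4 (m7)
bar 6: v0=G3 v1=D4 (P5)
bar 7: v0=F3 v1=F4 (P8)
  R4 @ bar3.0: F3/G3 M2 untreated
  R4 @ bar4.0: E3/A3 P4 untreated
  R4 @ bar5.0: D3/C4 m7 untreated
  R8 @ bar6.0: penult P5 not 3rd/6th

No (4 violations)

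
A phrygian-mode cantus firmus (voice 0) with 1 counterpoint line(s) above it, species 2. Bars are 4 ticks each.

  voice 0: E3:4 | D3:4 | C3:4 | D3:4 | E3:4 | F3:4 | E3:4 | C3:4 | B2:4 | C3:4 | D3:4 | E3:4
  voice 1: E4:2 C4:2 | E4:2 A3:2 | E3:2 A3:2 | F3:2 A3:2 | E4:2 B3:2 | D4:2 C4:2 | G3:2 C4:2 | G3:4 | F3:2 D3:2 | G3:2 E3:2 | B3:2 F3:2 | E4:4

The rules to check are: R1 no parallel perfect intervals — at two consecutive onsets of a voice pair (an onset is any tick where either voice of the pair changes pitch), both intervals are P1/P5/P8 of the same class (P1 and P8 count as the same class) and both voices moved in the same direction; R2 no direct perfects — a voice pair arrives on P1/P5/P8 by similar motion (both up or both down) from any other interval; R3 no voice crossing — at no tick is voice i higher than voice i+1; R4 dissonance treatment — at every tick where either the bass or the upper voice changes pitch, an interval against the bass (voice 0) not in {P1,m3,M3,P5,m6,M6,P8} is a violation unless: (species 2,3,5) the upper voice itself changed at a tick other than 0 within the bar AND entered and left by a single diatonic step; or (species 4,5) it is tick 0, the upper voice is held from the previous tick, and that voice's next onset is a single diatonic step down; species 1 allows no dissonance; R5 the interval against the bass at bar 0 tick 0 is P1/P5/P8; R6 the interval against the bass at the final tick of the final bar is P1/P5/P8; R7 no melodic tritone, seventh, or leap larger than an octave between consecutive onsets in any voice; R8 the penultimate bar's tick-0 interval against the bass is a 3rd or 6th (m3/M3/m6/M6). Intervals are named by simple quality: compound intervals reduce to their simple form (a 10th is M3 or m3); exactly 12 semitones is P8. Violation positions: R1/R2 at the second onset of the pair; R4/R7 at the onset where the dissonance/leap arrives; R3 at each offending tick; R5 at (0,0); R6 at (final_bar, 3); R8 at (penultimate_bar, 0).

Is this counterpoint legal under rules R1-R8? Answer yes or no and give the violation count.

No (8 violations)

bar 0: v0=E3 v1=E4 (P8)
bar 1: v0=D3 v1=E4 (M2)
bar 2: v0=C3 v1=E3 (M3)
bar 3: v0=D3 v1=F3 (m3)
bar 4: v0=E3 v1=E4 (P8)
bar 5: v0=F3 v1=D4 (M6)
bar 6: v0=E3 v1=G3 (m3)
bar 7: v0=C3 v1=G3 (P5)
bar 8: v0=B2 v1=F3 (TT)
bar 9: v0=C3 v1=G3 (P5)
bar 10: v0=D3 v1=B3 (M6)
bar 11: v0=E3 v1=E4 (P8)
  R4 @ bar1.0: D3/E4 M2 untreated
  R2 @ bar4.0: D3/A3 P5 -> E3/E4 P8 similar
  R2 @ bar7.0: E3/C4 m6 -> C3/G3 P5 similar
  R4 @ bar8.0: B2/F3 TT untreated
  R2 @ bar9.0: B2/D3 m3 -> C3/G3 P5 similar
  R7 @ bar10.2: B3->F3 leap 6st
  R2 @ bar11.0: D3/F3 m3 -> E3/E4 P8 similar
  R7 @ bar11.0: F3->E4 leap 11st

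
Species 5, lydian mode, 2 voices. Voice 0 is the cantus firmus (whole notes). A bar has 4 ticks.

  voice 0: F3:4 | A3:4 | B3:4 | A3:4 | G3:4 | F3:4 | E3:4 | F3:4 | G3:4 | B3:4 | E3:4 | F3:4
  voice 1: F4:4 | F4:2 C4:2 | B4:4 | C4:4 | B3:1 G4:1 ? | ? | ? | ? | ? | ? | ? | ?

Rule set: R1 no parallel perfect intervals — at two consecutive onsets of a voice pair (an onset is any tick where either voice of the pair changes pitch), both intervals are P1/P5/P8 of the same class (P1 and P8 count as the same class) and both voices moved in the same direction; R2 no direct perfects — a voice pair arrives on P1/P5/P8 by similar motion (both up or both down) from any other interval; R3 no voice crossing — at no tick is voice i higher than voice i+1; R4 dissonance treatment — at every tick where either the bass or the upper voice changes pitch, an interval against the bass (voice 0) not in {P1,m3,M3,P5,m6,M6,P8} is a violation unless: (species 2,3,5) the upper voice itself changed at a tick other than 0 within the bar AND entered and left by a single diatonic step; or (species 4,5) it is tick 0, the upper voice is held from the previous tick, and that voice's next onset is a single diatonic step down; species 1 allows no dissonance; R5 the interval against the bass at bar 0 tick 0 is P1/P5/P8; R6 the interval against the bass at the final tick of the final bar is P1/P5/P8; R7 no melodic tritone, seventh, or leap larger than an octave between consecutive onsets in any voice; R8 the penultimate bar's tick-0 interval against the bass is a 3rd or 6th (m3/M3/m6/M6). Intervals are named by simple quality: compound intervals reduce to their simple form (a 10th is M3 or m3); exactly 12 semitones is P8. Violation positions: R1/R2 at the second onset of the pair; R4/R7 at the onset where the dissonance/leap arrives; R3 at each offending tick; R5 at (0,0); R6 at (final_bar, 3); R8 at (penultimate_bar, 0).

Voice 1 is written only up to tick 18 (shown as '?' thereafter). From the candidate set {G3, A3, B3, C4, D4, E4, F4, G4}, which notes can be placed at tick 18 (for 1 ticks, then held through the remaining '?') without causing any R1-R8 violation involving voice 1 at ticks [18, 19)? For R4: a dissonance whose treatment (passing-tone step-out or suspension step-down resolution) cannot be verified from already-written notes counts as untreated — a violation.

{B3, D4, E4, G3, G4}

G3: legal
A3: violates R4,R7
B3: legal
C4: violates R4
D4: legal
E4: legal
F4: violates R4
G4: legal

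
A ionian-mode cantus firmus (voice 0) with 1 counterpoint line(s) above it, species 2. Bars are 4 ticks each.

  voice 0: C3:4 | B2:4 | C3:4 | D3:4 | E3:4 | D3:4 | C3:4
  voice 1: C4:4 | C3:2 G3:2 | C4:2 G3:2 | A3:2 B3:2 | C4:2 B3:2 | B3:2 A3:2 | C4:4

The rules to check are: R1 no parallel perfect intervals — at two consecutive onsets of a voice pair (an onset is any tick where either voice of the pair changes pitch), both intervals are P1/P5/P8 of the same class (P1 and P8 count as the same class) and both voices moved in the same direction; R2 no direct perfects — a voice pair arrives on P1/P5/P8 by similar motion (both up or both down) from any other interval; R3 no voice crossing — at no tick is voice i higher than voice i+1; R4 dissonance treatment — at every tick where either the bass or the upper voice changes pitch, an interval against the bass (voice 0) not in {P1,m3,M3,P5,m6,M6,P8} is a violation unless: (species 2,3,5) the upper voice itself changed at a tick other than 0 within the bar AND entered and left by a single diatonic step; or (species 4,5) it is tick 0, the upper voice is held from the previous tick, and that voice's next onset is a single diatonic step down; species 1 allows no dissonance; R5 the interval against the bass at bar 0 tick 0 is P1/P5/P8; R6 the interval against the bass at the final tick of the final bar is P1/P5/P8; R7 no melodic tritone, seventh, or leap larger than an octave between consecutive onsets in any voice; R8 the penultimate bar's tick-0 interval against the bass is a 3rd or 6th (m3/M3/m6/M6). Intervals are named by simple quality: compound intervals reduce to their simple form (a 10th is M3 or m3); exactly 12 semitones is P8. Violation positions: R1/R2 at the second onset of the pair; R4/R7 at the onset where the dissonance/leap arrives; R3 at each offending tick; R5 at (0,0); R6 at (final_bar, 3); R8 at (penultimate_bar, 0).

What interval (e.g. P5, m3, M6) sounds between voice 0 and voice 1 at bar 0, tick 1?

voice 0=C3 voice 1=C4 -> P8

P8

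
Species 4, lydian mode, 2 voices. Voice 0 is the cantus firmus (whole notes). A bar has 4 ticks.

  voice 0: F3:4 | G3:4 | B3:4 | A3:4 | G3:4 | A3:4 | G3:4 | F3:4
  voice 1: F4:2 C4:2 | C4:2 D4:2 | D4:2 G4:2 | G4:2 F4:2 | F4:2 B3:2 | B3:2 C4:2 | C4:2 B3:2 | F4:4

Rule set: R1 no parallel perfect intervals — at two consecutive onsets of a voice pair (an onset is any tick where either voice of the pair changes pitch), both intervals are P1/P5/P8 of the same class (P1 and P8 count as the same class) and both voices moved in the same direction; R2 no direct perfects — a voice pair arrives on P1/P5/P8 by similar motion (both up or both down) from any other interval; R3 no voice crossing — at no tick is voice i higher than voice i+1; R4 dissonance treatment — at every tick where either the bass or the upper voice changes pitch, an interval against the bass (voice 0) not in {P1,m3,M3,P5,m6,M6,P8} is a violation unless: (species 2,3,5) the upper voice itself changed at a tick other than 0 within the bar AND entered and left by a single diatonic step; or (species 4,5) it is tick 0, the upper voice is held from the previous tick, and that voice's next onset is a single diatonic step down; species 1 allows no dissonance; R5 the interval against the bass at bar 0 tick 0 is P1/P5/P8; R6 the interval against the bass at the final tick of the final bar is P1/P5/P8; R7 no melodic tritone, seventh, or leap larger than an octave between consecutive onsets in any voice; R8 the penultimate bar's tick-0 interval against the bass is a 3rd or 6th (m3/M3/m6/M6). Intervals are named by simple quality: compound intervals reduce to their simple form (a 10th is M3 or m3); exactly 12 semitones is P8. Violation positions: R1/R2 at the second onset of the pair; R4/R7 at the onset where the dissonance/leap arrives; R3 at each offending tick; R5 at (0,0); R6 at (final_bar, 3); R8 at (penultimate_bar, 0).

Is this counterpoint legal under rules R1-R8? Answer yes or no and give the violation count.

No (6 violations)

bar 0: v0=F3 v1=F4 (P8)
bar 1: v0=G3 v1=C4 (P4)
bar 2: v0=B3 v1=D4 (m3)
bar 3: v0=A3 v1=G4 (m7)
bar 4: v0=G3 v1=F4 (m7)
bar 5: v0=A3 v1=B3 (M2)
bar 6: v0=G3 v1=C4 (P4)
bar 7: v0=F3 v1=F4 (P8)
  R4 @ bar1.0: G3/C4 P4 untreated
  R4 @ bar4.0: G3/F4 m7 untreated
  R7 @ bar4.2: F4->B3 leap 6st
  R4 @ bar5.0: A3/B3 M2 untreated
  R8 @ bar6.0: penult P4 not 3rd/6th
  R7 @ bar7.0: B3->F4 leap 6st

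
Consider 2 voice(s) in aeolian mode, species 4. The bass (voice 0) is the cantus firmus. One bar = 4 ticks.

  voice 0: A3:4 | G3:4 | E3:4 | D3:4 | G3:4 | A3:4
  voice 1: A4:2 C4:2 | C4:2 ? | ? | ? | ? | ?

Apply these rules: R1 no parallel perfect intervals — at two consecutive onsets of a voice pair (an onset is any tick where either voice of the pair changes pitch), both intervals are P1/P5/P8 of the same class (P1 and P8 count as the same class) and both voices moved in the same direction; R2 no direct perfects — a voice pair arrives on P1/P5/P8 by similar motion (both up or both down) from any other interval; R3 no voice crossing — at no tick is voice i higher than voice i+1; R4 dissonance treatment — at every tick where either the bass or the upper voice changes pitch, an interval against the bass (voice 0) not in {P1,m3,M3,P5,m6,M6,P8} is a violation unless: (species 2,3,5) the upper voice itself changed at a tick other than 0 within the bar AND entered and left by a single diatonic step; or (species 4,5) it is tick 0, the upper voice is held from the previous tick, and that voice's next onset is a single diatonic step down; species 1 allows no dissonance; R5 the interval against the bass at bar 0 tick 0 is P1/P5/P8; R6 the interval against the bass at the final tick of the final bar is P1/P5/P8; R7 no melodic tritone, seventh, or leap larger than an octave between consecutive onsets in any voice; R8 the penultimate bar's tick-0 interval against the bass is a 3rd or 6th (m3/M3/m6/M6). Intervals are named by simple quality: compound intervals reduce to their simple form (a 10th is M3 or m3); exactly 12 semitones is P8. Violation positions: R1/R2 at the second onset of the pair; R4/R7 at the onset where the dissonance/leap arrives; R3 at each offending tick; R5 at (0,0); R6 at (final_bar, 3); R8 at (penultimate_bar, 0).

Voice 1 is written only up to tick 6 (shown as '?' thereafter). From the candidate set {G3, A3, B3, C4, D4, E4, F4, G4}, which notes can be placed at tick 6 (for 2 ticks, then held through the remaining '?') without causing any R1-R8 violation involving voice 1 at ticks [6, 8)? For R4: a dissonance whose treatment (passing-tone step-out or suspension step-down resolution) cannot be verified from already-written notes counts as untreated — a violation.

{B3, C4, D4, E4, G3, G4}

G3: legal
A3: violates R4
B3: legal
C4: legal
D4: legal
E4: legal
F4: violates R4
G4: legal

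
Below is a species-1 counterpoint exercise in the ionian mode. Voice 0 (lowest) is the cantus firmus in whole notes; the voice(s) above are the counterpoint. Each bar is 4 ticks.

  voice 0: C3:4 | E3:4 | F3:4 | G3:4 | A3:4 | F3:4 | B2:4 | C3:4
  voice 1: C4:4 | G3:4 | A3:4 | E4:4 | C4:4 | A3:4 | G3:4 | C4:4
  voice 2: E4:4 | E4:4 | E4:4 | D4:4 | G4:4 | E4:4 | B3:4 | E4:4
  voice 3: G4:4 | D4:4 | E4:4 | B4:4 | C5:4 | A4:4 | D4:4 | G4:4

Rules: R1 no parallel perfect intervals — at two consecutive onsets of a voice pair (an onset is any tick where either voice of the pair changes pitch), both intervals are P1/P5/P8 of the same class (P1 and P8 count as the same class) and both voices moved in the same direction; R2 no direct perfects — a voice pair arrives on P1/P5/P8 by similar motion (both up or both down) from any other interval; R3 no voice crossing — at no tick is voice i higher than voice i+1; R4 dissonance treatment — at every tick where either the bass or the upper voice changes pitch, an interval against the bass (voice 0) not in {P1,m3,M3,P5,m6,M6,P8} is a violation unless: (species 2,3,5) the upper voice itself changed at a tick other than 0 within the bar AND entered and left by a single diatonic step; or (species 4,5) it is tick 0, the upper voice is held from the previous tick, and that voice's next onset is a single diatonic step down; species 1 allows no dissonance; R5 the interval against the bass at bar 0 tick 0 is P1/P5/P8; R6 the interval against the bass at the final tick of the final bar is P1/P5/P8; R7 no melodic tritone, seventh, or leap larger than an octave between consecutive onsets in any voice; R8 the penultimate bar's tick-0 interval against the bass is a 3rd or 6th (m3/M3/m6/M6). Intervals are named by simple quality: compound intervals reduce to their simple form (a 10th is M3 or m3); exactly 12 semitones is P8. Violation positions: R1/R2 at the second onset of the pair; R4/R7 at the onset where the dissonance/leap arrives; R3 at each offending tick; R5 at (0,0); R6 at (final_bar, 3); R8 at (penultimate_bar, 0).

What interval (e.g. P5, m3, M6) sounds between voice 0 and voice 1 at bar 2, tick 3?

M3

voice 0=F3 voice 1=A3 -> M3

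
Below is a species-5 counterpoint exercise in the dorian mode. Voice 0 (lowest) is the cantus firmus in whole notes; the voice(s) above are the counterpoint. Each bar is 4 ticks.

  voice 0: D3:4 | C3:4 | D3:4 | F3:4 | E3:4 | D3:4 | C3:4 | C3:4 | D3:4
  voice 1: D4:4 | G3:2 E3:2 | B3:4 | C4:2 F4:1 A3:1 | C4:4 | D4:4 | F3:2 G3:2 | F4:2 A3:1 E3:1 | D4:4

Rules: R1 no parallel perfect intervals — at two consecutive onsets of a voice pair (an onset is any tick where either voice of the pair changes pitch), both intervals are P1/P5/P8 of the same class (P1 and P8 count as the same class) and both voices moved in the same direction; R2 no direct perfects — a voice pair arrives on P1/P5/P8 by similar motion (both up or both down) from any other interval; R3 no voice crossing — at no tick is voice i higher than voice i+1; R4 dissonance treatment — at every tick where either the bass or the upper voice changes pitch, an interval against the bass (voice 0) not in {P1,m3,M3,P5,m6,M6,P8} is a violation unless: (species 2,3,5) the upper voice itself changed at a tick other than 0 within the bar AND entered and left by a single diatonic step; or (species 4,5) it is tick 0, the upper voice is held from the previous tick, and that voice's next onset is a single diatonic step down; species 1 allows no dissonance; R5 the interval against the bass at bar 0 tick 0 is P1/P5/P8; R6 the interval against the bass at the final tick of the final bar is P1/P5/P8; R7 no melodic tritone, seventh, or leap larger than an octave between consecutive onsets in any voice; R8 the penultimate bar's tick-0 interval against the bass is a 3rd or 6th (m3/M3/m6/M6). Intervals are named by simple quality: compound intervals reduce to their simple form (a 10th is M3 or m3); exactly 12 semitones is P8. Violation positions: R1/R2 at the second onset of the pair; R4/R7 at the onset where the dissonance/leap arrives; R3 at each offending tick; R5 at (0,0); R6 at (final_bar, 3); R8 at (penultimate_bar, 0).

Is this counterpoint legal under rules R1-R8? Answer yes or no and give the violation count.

bar 0: v0=D3 v1=D4 (P8)
bar 1: v0=C3 v1=G3 (P5)
bar 2: v0=D3 v1=B3 (M6)
bar 3: v0=F3 v1=C4 (P5)
bar 4: v0=E3 v1=C4 (m6)
bar 5: v0=D3 v1=D4 (P8)
bar 6: v0=C3 v1=F3 (P4)
bar 7: v0=C3 v1=F4 (P4)
bar 8: v0=D3 v1=D4 (P8)
  R2 @ bar1.0: D3/D4 P8 -> C3/G3 P5 similar
  R2 @ bar3.0: D3/B3 M6 -> F3/C4 P5 similar
  R4 @ bar6.0: C3/F3 P4 untreated
  R4 @ bar7.0: C3/F4 P4 untreated
  R7 @ bar7.0: G3->F4 leap 10st
  R8 @ bar7.0: penult P4 not 3rd/6th
  R2 @ bar8.0: C3/E3 M3 -> D3/D4 P8 similar
  R7 @ bar8.0: E3->D4 leap 10st

No (8 violations)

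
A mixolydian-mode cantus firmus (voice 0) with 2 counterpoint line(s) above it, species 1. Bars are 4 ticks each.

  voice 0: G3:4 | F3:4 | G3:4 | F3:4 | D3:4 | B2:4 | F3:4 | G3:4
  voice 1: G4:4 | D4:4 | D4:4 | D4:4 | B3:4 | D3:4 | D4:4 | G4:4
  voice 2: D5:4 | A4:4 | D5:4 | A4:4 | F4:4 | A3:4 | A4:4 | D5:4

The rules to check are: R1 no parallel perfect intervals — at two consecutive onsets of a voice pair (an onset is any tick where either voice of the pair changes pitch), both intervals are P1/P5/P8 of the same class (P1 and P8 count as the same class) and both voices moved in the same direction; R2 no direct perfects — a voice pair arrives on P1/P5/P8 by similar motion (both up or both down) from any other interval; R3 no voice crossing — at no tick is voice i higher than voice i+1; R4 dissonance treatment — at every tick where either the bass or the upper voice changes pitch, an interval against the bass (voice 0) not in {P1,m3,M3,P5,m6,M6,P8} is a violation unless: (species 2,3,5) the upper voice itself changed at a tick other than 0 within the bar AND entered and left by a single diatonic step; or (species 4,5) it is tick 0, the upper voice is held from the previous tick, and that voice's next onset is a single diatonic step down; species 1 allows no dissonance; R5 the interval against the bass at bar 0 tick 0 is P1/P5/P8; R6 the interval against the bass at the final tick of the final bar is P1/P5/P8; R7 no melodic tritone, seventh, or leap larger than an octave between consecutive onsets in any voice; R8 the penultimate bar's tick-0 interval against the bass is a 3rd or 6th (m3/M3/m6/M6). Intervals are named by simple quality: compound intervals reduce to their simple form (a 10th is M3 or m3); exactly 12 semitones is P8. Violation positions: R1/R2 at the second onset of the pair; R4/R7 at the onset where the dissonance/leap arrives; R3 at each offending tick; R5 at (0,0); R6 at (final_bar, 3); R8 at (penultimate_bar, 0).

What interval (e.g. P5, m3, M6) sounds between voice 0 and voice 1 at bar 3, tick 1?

M6

voice 0=F3 voice 1=D4 -> M6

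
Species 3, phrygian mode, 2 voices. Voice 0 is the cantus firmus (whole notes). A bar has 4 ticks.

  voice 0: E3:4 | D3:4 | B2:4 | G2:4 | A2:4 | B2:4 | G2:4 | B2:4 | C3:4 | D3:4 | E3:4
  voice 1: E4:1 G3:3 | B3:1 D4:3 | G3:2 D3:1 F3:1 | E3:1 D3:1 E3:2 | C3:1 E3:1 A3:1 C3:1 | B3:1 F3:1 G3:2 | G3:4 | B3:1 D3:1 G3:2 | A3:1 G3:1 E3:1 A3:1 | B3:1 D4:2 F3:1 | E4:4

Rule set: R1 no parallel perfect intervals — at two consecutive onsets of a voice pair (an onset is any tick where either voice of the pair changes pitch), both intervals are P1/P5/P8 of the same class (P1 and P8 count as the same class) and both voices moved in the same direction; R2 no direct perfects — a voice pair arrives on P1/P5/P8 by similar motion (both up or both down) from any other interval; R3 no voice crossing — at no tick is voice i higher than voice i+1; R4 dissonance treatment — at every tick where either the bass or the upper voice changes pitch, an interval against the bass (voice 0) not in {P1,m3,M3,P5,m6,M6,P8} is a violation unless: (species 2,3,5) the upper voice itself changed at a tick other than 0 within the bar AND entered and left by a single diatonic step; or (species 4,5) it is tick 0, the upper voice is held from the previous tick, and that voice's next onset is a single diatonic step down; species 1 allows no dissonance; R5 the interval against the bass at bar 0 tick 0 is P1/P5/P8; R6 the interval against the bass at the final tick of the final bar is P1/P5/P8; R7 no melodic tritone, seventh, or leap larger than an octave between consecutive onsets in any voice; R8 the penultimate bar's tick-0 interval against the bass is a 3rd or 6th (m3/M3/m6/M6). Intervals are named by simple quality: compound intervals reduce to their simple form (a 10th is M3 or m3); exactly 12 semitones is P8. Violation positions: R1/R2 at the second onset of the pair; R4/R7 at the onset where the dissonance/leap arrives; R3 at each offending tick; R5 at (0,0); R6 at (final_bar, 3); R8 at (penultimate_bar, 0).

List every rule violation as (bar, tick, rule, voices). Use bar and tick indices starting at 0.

(2, 3, R4, (0, 1))
(5, 0, R2, (0, 1))
(5, 0, R7, (1,))
(5, 1, R4, (0, 1))
(5, 1, R7, (1,))
(7, 0, R1, (0, 1))
(10, 0, R2, (0, 1))
(10, 0, R7, (1,))

bar 0: v0=E3 v1=E4 downbeat P8
bar 1: v0=D3 v1=B3 downbeat M6
bar 2: v0=B2 v1=G3 downbeat m6
bar 3: v0=G2 v1=E3 downbeat M6
bar 4: v0=A2 v1=C3 downbeat m3
bar 5: v0=B2 v1=B3 downbeat P8
bar 6: v0=G2 v1=G3 downbeat P8
bar 7: v0=B2 v1=B3 downbeat P8
bar 8: v0=C3 v1=A3 downbeat M6
bar 9: v0=D3 v1=B3 downbeat M6
bar 10: v0=E3 v1=E4 downbeat P8
  -> R4 @ bar 2 tick 3 v(0, 1): B2/F3 TT untreated
  -> R2 @ bar 5 tick 0 v(0, 1): A2/C3 m3 -> B2/B3 P8 similar
  -> R7 @ bar 5 tick 0 v(1,): C3->B3 leap 11st
  -> R4 @ bar 5 tick 1 v(0, 1): B2/F3 TT untreated
  -> R7 @ bar 5 tick 1 v(1,): B3->F3 leap 6st
  -> R1 @ bar 7 tick 0 v(0, 1): G2/G3 P8 -> B2/B3 P8 similar
  -> R2 @ bar 10 tick 0 v(0, 1): D3/F3 m3 -> E3/E4 P8 similar
  -> R7 @ bar 10 tick 0 v(1,): F3->E4 leap 11st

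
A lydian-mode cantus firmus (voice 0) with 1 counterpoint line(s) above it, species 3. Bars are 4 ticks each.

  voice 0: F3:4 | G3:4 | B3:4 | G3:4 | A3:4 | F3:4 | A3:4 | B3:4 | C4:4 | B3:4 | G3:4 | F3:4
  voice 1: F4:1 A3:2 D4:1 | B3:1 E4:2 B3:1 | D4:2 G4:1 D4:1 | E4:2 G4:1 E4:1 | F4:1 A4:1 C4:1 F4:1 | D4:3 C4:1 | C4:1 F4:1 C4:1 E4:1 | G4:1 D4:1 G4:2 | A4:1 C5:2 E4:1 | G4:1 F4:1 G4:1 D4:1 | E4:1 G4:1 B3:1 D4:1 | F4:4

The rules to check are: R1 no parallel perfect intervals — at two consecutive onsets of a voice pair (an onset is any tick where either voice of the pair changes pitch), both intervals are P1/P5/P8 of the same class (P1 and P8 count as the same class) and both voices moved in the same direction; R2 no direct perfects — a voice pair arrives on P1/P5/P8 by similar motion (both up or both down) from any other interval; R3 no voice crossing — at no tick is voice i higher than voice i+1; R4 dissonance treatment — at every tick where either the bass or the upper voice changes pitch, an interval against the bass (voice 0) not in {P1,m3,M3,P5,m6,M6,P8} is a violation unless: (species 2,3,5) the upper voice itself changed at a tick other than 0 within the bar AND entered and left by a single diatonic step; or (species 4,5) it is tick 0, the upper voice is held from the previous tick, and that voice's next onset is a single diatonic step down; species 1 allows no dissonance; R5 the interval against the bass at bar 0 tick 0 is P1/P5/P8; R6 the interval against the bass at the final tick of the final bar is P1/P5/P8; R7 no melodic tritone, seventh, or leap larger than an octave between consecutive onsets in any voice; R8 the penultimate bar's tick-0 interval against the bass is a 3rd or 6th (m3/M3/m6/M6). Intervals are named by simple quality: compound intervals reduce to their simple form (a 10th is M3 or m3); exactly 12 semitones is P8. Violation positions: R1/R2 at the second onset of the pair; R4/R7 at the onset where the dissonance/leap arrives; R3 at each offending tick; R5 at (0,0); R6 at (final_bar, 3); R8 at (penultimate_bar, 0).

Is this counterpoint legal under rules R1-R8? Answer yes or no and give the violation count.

bar 0: v0=F3 v1=F4 (P8)
bar 1: v0=G3 v1=B3 (M3)
bar 2: v0=B3 v1=D4 (m3)
bar 3: v0=G3 v1=E4 (M6)
bar 4: v0=A3 v1=F4 (m6)
bar 5: v0=F3 v1=D4 (M6)
bar 6: v0=A3 v1=C4 (m3)
bar 7: v0=B3 v1=G4 (m6)
bar 8: v0=C4 v1=A4 (M6)
bar 9: v0=B3 v1=G4 (m6)
bar 10: v0=G3 v1=E4 (M6)
bar 11: v0=F3 v1=F4 (P8)

Yes (0 violations)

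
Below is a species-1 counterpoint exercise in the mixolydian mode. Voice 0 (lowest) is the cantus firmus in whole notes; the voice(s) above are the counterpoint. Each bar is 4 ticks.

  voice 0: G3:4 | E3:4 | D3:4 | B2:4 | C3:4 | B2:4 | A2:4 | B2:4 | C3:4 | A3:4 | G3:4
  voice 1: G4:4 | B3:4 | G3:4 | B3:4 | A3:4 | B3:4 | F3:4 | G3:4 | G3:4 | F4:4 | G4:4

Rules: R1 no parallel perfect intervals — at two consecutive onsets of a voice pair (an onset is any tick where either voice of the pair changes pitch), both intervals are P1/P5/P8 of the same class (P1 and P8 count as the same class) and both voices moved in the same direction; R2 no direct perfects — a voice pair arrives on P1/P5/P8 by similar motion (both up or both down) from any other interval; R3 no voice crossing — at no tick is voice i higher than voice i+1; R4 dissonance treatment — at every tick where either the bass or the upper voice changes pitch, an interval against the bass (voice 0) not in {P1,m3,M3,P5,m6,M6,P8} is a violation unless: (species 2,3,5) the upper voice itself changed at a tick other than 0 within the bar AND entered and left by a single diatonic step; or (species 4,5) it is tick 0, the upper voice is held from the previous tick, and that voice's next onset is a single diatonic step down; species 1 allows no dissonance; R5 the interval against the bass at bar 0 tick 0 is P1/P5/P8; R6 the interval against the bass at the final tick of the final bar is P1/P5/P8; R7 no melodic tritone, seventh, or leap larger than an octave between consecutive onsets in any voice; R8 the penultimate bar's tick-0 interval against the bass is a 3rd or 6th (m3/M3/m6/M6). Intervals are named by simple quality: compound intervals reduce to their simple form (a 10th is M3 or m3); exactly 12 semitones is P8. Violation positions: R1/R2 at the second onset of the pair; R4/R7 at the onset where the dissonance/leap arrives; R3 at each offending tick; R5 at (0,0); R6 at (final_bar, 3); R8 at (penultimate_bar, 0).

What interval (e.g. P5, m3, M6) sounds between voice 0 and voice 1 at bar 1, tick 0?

P5

voice 0=E3 voice 1=B3 -> P5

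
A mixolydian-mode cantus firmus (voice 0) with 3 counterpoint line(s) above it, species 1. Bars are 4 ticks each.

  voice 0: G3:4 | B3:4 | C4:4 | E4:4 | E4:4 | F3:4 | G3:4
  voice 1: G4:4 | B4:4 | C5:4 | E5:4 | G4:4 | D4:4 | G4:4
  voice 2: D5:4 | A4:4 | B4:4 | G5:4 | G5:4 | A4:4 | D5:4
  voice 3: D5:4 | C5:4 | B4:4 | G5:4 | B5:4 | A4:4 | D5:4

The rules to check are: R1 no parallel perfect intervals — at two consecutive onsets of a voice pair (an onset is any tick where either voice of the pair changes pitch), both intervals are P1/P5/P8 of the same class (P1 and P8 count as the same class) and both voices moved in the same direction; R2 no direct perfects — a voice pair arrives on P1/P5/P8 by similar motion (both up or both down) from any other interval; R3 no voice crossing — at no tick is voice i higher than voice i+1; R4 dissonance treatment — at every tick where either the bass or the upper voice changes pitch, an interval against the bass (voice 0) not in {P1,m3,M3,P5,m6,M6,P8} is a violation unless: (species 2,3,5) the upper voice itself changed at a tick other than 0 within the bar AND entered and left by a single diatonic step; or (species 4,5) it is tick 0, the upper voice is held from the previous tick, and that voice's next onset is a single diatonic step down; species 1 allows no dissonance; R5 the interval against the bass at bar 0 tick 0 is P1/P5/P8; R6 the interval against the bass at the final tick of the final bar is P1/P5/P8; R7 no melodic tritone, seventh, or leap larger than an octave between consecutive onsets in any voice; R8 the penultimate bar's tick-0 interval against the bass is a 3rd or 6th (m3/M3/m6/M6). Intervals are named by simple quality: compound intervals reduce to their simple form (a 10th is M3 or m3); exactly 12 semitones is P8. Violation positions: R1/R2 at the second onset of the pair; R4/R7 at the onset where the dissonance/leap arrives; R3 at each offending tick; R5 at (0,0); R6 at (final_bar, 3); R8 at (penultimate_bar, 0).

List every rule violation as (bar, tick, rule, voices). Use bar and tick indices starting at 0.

bar 0: v0=G3 v1=G4 v2=D5 v3=D5 downbeat P5
bar 1: v0=B3 v1=B4 v2=A4 v3=C5 downbeat m2
bar 2: v0=C4 v1=C5 v2=B4 v3=B4 downbeat M7
bar 3: v0=E4 v1=E5 v2=G5 v3=G5 downbeat m3
bar 4: v0=E4 v1=G4 v2=G5 v3=B5 downbeat P5
bar 5: v0=F3 v1=D4 v2=A4 v3=A4 downbeat M3
bar 6: v0=G3 v1=G4 v2=D5 v3=D5 downbeat P5
  -> R1 @ bar 1 tick 0 v(0, 1): G3/G4 P8 -> B3/B4 P8 similar
  -> R3 @ bar 1 tick 0 v(1, 2): B4 above A4
  -> R4 @ bar 1 tick 0 v(0, 2): B3/A4 m7 untreated
  -> R4 @ bar 1 tick 0 v(0, 3): B3/C5 m2 untreated
  -> R3 @ bar 1 tick 1 v(1, 2): B4 above A4
  -> R3 @ bar 1 tick 2 v(1, 2): B4 above A4
  -> R3 @ bar 1 tick 3 v(1, 2): B4 above A4
  -> R1 @ bar 2 tick 0 v(0, 1): B3/B4 P8 -> C4/C5 P8 similar
  -> R3 @ bar 2 tick 0 v(1, 2): C5 above B4
  -> R4 @ bar 2 tick 0 v(0, 2): C4/B4 M7 untreated
  -> R4 @ bar 2 tick 0 v(0, 3): C4/B4 M7 untreated
  -> R3 @ bar 2 tick 1 v(1, 2): C5 above B4
  -> R3 @ bar 2 tick 2 v(1, 2): C5 above B4
  -> R3 @ bar 2 tick 3 v(1, 2): C5 above B4
  -> R1 @ bar 3 tick 0 v(0, 1): C4/C5 P8 -> E4/E5 P8 similar
  -> R1 @ bar 3 tick 0 v(2, 3): B4/B4 P1 -> G5/G5 P1 similar
  -> R2 @ bar 5 tick 0 v(1, 2): G4/G5 P8 -> D4/A4 P5 similar
  -> R2 @ bar 5 tick 0 v(1, 3): G4/B5 M3 -> D4/A4 P5 similar
  -> R2 @ bar 5 tick 0 v(2, 3): G5/B5 M3 -> A4/A4 P1 similar
  -> R7 @ bar 5 tick 0 v(0,): E4->F3 leap 11st
  -> R7 @ bar 5 tick 0 v(2,): G5->A4 leap 10st
  -> R7 @ bar 5 tick 0 v(3,): B5->A4 leap 14st
  -> R1 @ bar 6 tick 0 v(1, 2): D4/A4 P5 -> G4/D5 P5 similar
  -> R1 @ bar 6 tick 0 v(1, 3): D4/A4 P5 -> G4/D5 P5 similar
  -> R1 @ bar 6 tick 0 v(2, 3): A4/A4 P1 -> D5/D5 P1 similar
  -> R2 @ bar 6 tick 0 v(0, 1): F3/D4 M6 -> G3/G4 P8 similar
  -> R2 @ bar 6 tick 0 v(0, 2): F3/A4 M3 -> G3/D5 P5 similar
  -> R2 @ bar 6 tick 0 v(0, 3): F3/A4 M3 -> G3/D5 P5 similar

(1, 0, R1, (0, 1))
(1, 0, R3, (1, 2))
(1, 0, R4, (0, 2))
(1, 0, R4, (0, 3))
(1, 1, R3, (1, 2))
(1, 2, R3, (1, 2))
(1, 3, R3, (1, 2))
(2, 0, R1, (0, 1))
(2, 0, R3, (1, 2))
(2, 0, R4, (0, 2))
(2, 0, R4, (0, 3))
(2, 1, R3, (1, 2))
(2, 2, R3, (1, 2))
(2, 3, R3, (1, 2))
(3, 0, R1, (0, 1))
(3, 0, R1, (2, 3))
(5, 0, R2, (1, 2))
(5, 0, R2, (1, 3))
(5, 0, R2, (2, 3))
(5, 0, R7, (0,))
(5, 0, R7, (2,))
(5, 0, R7, (3,))
(6, 0, R1, (1, 2))
(6, 0, R1, (1, 3))
(6, 0, R1, (2, 3))
(6, 0, R2, (0, 1))
(6, 0, R2, (0, 2))
(6, 0, R2, (0, 3))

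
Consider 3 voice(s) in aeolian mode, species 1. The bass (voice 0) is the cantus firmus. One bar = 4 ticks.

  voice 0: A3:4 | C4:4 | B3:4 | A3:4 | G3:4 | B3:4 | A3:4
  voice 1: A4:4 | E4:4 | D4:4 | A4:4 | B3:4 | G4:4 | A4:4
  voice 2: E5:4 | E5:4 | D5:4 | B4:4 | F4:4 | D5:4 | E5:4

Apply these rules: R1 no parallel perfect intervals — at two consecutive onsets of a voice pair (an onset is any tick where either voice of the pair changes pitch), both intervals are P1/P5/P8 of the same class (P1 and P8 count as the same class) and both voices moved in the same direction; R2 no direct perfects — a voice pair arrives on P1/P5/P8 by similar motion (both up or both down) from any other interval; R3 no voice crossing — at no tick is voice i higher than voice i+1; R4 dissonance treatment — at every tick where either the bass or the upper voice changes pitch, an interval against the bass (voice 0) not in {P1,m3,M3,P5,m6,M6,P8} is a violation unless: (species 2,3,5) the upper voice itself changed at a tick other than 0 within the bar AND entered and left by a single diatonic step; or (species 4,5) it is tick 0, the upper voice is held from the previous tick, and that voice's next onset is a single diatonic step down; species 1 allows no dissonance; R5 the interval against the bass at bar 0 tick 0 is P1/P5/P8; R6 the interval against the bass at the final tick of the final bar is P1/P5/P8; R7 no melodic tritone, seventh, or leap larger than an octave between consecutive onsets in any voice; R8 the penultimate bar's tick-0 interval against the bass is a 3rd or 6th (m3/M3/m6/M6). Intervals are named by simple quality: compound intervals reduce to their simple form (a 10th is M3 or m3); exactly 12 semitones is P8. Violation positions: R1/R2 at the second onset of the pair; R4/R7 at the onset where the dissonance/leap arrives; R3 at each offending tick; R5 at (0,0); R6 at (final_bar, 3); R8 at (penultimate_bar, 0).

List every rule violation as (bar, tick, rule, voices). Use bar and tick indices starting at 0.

bar 0: v0=A3 v1=A4 v2=E5 downbeat P5
bar 1: v0=C4 v1=E4 v2=E5 downbeat M3
bar 2: v0=B3 v1=D4 v2=D5 downbeat m3
bar 3: v0=A3 v1=A4 v2=B4 downbeat M2
bar 4: v0=G3 v1=B3 v2=F4 downbeat m7
bar 5: v0=B3 v1=G4 v2=D5 downbeat m3
bar 6: v0=A3 v1=A4 v2=E5 downbeat P5
  -> R1 @ bar 2 tick 0 v(1, 2): E4/E5 P8 -> D4/D5 P8 similar
  -> R4 @ bar 3 tick 0 v(0, 2): A3/B4 M2 untreated
  -> R4 @ bar 4 tick 0 v(0, 2): G3/F4 m7 untreated
  -> R7 @ bar 4 tick 0 v(1,): A4->B3 leap 10st
  -> R7 @ bar 4 tick 0 v(2,): B4->F4 leap 6st
  -> R2 @ bar 5 tick 0 v(1, 2): B3/F4 TT -> G4/D5 P5 similar
  -> R1 @ bar 6 tick 0 v(1, 2): G4/D5 P5 -> A4/E5 P5 similar

(2, 0, R1, (1, 2))
(3, 0, R4, (0, 2))
(4, 0, R4, (0, 2))
(4, 0, R7, (1,))
(4, 0, R7, (2,))
(5, 0, R2, (1, 2))
(6, 0, R1, (1, 2))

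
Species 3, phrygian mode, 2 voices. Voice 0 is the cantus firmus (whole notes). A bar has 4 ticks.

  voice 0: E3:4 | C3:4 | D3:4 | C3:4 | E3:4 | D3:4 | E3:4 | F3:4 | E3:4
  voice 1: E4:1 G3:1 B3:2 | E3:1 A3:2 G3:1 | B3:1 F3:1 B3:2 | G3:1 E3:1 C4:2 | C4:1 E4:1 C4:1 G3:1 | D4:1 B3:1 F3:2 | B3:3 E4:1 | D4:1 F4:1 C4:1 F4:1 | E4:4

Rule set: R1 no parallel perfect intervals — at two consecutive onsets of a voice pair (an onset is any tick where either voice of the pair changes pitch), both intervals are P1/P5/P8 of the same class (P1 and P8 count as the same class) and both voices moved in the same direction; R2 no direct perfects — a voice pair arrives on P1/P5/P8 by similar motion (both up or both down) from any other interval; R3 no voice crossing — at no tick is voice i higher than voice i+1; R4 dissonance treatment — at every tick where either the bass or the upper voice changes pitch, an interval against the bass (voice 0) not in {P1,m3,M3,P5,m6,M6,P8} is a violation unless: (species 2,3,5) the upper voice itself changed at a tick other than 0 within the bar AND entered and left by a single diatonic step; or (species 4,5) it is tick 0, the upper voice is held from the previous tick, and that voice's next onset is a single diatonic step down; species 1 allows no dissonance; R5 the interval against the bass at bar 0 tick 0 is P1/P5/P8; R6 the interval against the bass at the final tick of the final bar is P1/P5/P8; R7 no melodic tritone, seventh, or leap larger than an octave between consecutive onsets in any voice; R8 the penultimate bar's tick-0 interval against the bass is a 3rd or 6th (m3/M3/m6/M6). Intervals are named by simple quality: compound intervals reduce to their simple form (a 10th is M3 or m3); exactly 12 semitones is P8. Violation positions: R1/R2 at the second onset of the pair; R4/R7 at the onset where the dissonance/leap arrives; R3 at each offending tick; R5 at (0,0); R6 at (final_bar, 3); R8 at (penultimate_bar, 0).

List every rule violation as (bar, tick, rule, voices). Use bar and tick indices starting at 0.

bar 0: v0=E3 v1=E4 downbeat P8
bar 1: v0=C3 v1=E3 downbeat M3
bar 2: v0=D3 v1=B3 downbeat M6
bar 3: v0=C3 v1=G3 downbeat P5
bar 4: v0=E3 v1=C4 downbeat m6
bar 5: v0=D3 v1=D4 downbeat P8
bar 6: v0=E3 v1=B3 downbeat P5
bar 7: v0=F3 v1=D4 downbeat M6
bar 8: v0=E3 v1=E4 downbeat P8
  -> R7 @ bar 2 tick 1 v(1,): B3->F3 leap 6st
  -> R7 @ bar 2 tick 2 v(1,): F3->B3 leap 6st
  -> R2 @ bar 3 tick 0 v(0, 1): D3/B3 M6 -> C3/G3 P5 similar
  -> R7 @ bar 5 tick 2 v(1,): B3->F3 leap 6st
  -> R2 @ bar 6 tick 0 v(0, 1): D3/F3 m3 -> E3/B3 P5 similar
  -> R7 @ bar 6 tick 0 v(1,): F3->B3 leap 6st
  -> R1 @ bar 8 tick 0 v(0, 1): F3/F4 P8 -> E3/E4 P8 similar

(2, 1, R7, (1,))
(2, 2, R7, (1,))
(3, 0, R2, (0, 1))
(5, 2, R7, (1,))
(6, 0, R2, (0, 1))
(6, 0, R7, (1,))
(8, 0, R1, (0, 1))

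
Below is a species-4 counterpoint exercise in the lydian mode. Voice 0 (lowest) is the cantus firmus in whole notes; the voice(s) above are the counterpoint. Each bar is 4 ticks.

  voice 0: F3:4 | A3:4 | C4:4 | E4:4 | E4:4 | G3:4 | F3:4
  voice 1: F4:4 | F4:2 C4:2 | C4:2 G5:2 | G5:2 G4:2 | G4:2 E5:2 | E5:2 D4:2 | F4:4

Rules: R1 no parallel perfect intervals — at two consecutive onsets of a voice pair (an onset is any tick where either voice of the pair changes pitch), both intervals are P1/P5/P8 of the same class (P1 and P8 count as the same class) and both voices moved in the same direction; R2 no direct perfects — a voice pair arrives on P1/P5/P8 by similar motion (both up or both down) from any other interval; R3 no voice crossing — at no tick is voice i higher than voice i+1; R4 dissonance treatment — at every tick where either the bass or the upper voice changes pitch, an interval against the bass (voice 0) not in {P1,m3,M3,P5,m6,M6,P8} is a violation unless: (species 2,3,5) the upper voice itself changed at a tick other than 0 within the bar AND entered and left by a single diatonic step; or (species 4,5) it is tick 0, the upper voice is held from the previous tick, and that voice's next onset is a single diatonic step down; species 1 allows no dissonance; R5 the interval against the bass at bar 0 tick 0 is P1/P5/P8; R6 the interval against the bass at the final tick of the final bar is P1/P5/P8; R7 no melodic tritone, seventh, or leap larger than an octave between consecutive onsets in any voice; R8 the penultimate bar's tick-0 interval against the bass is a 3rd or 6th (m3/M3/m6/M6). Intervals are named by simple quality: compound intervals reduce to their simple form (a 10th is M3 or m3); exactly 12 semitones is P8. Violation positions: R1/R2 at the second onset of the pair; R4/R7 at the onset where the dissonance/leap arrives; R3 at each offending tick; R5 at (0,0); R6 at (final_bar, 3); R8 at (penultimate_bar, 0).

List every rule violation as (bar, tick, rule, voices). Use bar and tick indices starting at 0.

bar 0: v0=F3 v1=F4 downbeat P8
bar 1: v0=A3 v1=F4 downbeat m6
bar 2: v0=C4 v1=C4 downbeat P1
bar 3: v0=E4 v1=G5 downbeat m3
bar 4: v0=E4 v1=G4 downbeat m3
bar 5: v0=G3 v1=E5 downbeat M6
bar 6: v0=F3 v1=F4 downbeat P8
  -> R7 @ bar 2 tick 2 v(1,): C4->G5 leap 19st
  -> R7 @ bar 5 tick 2 v(1,): E5->D4 leap 14st

(2, 2, R7, (1,))
(5, 2, R7, (1,))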